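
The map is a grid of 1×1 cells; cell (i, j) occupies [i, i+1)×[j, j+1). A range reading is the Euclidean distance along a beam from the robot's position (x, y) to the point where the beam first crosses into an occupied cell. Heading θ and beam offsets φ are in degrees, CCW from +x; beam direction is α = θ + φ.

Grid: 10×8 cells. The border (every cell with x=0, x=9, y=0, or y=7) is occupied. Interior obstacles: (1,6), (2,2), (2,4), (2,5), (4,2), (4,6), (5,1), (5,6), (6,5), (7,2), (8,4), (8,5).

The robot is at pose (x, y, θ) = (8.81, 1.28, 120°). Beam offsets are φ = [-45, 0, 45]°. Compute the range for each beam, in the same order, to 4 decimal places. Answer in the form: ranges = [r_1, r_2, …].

ranges = [0.7341, 1.6200, 3.9444]

beam 1: φ=-45°, α=75°
  direction (0.2588, 0.9659); cell (8,1); t to first gridline: x 0.7341, y 0.7454 (then +3.8637 / +1.0353)
    (9,1) via x @ 0.7341  # hit
  → r_1 = 0.7341
beam 2: φ=0°, α=120°
  direction (-0.5000, 0.8660); cell (8,1); t to first gridline: x 1.6200, y 0.8314 (then +2.0000 / +1.1547)
    (8,2) via y @ 0.8314
    (7,2) via x @ 1.6200  # hit
  → r_2 = 1.6200
beam 3: φ=45°, α=165°
  direction (-0.9659, 0.2588); cell (8,1); t to first gridline: x 0.8386, y 2.7819 (then +1.0353 / +3.8637)
    (7,1) via x @ 0.8386
    (6,1) via x @ 1.8738
    (6,2) via y @ 2.7819
    (5,2) via x @ 2.9091
    (4,2) via x @ 3.9444  # hit
  → r_3 = 3.9444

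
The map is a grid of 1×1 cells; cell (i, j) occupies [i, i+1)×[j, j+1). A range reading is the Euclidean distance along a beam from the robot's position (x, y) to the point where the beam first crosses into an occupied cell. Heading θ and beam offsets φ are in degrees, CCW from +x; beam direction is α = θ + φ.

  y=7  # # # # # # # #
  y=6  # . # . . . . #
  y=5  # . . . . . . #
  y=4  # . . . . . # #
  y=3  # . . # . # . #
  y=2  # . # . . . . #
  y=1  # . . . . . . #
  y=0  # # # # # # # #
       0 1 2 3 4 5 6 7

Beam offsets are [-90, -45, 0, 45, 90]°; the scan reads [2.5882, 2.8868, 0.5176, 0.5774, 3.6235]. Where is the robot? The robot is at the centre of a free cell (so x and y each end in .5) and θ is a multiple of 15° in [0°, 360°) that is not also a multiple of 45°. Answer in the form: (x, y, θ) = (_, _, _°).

(x, y, θ) = (4.5, 3.5, 345°)

Candidates: 31 free-cell centres × 16 headings = 496 poses. Raycast each; keep the one whose scan matches to 4 dp.
  (6.5, 5.5, 105°): beam 1 = 0.5176 ≠ 2.5882 ✗
  (1.5, 3.5, 15°): beam 2 = 1.0000 ≠ 2.8868 ✗
  (4.5, 1.5, 60°): beam 1 = 1.0000 ≠ 2.5882 ✗
  (1.5, 4.5, 105°): beam 1 = 5.6940 ≠ 2.5882 ✗
  (5.5, 2.5, 105°): beam 1 = 1.5529 ≠ 2.5882 ✗
  …
  (4.5, 3.5, 345°): r_1=2.5882, r_2=2.8868, r_3=0.5176, r_4=0.5774, r_5=3.6235 — all match ✓
Only this pose fits every beam.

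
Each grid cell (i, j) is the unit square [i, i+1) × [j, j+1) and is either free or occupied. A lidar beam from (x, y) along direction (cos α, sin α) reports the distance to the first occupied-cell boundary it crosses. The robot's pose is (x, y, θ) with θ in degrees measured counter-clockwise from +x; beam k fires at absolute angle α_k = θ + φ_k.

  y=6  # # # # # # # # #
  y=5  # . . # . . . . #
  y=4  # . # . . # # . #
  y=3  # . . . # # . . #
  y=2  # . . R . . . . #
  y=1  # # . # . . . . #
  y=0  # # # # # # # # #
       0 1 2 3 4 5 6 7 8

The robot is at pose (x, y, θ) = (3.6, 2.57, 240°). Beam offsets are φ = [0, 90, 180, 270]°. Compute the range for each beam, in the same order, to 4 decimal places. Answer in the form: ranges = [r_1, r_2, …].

beam 1: φ=0°, α=240°
  cosα=-0.5000 sinα=-0.8660 | (3,2) | tMaxX 1.2000 tMaxY 0.6582 | tΔX 2.0000 tΔY 1.1547
    t=0.6582 [y] (3,1) — stop
  → r_1 = 0.6582
beam 2: φ=90°, α=330°
  cosα=0.8660 sinα=-0.5000 | (3,2) | tMaxX 0.4619 tMaxY 1.1400 | tΔX 1.1547 tΔY 2.0000
    t=0.4619 [x] (4,2)
    t=1.1400 [y] (4,1)
    t=1.6166 [x] (5,1)
    t=2.7713 [x] (6,1)
    t=3.1400 [y] (6,0) — stop
  → r_2 = 3.1400
beam 3: φ=180°, α=60°
  cosα=0.5000 sinα=0.8660 | (3,2) | tMaxX 0.8000 tMaxY 0.4965 | tΔX 2.0000 tΔY 1.1547
    t=0.4965 [y] (3,3)
    t=0.8000 [x] (4,3) — stop
  → r_3 = 0.8000
beam 4: φ=270°, α=150°
  cosα=-0.8660 sinα=0.5000 | (3,2) | tMaxX 0.6928 tMaxY 0.8600 | tΔX 1.1547 tΔY 2.0000
    t=0.6928 [x] (2,2)
    t=0.8600 [y] (2,3)
    t=1.8475 [x] (1,3)
    t=2.8600 [y] (1,4)
    t=3.0022 [x] (0,4) — stop
  → r_4 = 3.0022

ranges = [0.6582, 3.1400, 0.8000, 3.0022]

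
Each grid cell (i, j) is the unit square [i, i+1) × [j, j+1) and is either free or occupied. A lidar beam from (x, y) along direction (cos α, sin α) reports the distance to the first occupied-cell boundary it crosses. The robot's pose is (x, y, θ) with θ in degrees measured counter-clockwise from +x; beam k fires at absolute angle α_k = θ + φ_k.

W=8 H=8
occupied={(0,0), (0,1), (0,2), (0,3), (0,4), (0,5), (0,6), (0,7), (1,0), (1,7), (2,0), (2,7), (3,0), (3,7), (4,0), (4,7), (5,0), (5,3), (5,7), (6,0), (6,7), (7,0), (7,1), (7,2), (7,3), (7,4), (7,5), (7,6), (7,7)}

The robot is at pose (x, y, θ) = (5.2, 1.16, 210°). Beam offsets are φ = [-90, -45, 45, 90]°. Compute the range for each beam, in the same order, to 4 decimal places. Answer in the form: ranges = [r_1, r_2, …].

ranges = [6.7435, 4.3482, 0.1656, 0.1848]

beam 1: φ=-90°, α=120°
  d=(-0.5000,0.8660)  start (5,1)  tX=0.4000 tY=0.9699  stride 1/|dx|=2.0000 1/|dy|=1.1547
    cross x-line → (4,1), t=0.4000
    cross y-line → (4,2), t=0.9699
    cross y-line → (4,3), t=2.1246
    cross x-line → (3,3), t=2.4000
    cross y-line → (3,4), t=3.2793
    cross x-line → (2,4), t=4.4000
    cross y-line → (2,5), t=4.4341
    cross y-line → (2,6), t=5.5888
    cross x-line → (1,6), t=6.4000
    cross y-line → (1,7), t=6.7435 (wall)
  → r_1 = 6.7435
beam 2: φ=-45°, α=165°
  d=(-0.9659,0.2588)  start (5,1)  tX=0.2071 tY=3.2455  stride 1/|dx|=1.0353 1/|dy|=3.8637
    cross x-line → (4,1), t=0.2071
    cross x-line → (3,1), t=1.2423
    cross x-line → (2,1), t=2.2776
    cross y-line → (2,2), t=3.2455
    cross x-line → (1,2), t=3.3129
    cross x-line → (0,2), t=4.3482 (wall)
  → r_2 = 4.3482
beam 3: φ=45°, α=255°
  d=(-0.2588,-0.9659)  start (5,1)  tX=0.7727 tY=0.1656  stride 1/|dx|=3.8637 1/|dy|=1.0353
    cross y-line → (5,0), t=0.1656 (wall)
  → r_3 = 0.1656
beam 4: φ=90°, α=300°
  d=(0.5000,-0.8660)  start (5,1)  tX=1.6000 tY=0.1848  stride 1/|dx|=2.0000 1/|dy|=1.1547
    cross y-line → (5,0), t=0.1848 (wall)
  → r_4 = 0.1848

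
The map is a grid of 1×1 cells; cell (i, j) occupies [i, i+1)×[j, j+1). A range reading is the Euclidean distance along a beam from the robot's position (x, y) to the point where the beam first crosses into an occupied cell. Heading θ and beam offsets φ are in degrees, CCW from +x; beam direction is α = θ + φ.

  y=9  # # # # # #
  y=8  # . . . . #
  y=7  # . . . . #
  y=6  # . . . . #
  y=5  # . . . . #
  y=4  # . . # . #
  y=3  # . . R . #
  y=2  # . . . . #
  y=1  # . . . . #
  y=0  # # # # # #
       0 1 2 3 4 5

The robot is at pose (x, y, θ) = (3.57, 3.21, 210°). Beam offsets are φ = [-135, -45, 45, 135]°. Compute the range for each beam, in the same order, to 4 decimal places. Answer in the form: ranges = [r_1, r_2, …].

beam 1: φ=-135°, α=75°
  cosα=0.2588 sinα=0.9659 | (3,3) | tMaxX 1.6614 tMaxY 0.8179 | tΔX 3.8637 tΔY 1.0353
    t=0.8179 [y] (3,4) — stop
  → r_1 = 0.8179
beam 2: φ=-45°, α=165°
  cosα=-0.9659 sinα=0.2588 | (3,3) | tMaxX 0.5901 tMaxY 3.0523 | tΔX 1.0353 tΔY 3.8637
    t=0.5901 [x] (2,3)
    t=1.6254 [x] (1,3)
    t=2.6607 [x] (0,3) — stop
  → r_2 = 2.6607
beam 3: φ=45°, α=255°
  cosα=-0.2588 sinα=-0.9659 | (3,3) | tMaxX 2.2023 tMaxY 0.2174 | tΔX 3.8637 tΔY 1.0353
    t=0.2174 [y] (3,2)
    t=1.2527 [y] (3,1)
    t=2.2023 [x] (2,1)
    t=2.2880 [y] (2,0) — stop
  → r_3 = 2.2880
beam 4: φ=135°, α=345°
  cosα=0.9659 sinα=-0.2588 | (3,3) | tMaxX 0.4452 tMaxY 0.8114 | tΔX 1.0353 tΔY 3.8637
    t=0.4452 [x] (4,3)
    t=0.8114 [y] (4,2)
    t=1.4804 [x] (5,2) — stop
  → r_4 = 1.4804

ranges = [0.8179, 2.6607, 2.2880, 1.4804]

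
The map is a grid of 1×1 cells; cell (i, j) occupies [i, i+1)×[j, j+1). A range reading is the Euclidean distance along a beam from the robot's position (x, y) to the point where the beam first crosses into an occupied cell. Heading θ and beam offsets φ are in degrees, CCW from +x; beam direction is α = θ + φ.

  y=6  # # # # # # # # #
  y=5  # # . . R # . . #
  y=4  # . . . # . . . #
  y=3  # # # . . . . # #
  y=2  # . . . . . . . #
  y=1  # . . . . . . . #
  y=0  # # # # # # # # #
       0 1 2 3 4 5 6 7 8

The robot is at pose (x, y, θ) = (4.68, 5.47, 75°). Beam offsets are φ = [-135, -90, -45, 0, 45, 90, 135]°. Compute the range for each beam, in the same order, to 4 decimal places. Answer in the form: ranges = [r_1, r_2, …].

ranges = [0.5427, 0.3313, 0.3695, 0.5487, 0.6120, 2.0478, 2.9400]

beam 1: φ=-135°, α=300°
  cosα=0.5000 sinα=-0.8660 | (4,5) | tMaxX 0.6400 tMaxY 0.5427 | tΔX 2.0000 tΔY 1.1547
    t=0.5427 [y] (4,4) — stop
  → r_1 = 0.5427
beam 2: φ=-90°, α=345°
  cosα=0.9659 sinα=-0.2588 | (4,5) | tMaxX 0.3313 tMaxY 1.8159 | tΔX 1.0353 tΔY 3.8637
    t=0.3313 [x] (5,5) — stop
  → r_2 = 0.3313
beam 3: φ=-45°, α=30°
  cosα=0.8660 sinα=0.5000 | (4,5) | tMaxX 0.3695 tMaxY 1.0600 | tΔX 1.1547 tΔY 2.0000
    t=0.3695 [x] (5,5) — stop
  → r_3 = 0.3695
beam 4: φ=0°, α=75°
  cosα=0.2588 sinα=0.9659 | (4,5) | tMaxX 1.2364 tMaxY 0.5487 | tΔX 3.8637 tΔY 1.0353
    t=0.5487 [y] (4,6) — stop
  → r_4 = 0.5487
beam 5: φ=45°, α=120°
  cosα=-0.5000 sinα=0.8660 | (4,5) | tMaxX 1.3600 tMaxY 0.6120 | tΔX 2.0000 tΔY 1.1547
    t=0.6120 [y] (4,6) — stop
  → r_5 = 0.6120
beam 6: φ=90°, α=165°
  cosα=-0.9659 sinα=0.2588 | (4,5) | tMaxX 0.7040 tMaxY 2.0478 | tΔX 1.0353 tΔY 3.8637
    t=0.7040 [x] (3,5)
    t=1.7393 [x] (2,5)
    t=2.0478 [y] (2,6) — stop
  → r_6 = 2.0478
beam 7: φ=135°, α=210°
  cosα=-0.8660 sinα=-0.5000 | (4,5) | tMaxX 0.7852 tMaxY 0.9400 | tΔX 1.1547 tΔY 2.0000
    t=0.7852 [x] (3,5)
    t=0.9400 [y] (3,4)
    t=1.9399 [x] (2,4)
    t=2.9400 [y] (2,3) — stop
  → r_7 = 2.9400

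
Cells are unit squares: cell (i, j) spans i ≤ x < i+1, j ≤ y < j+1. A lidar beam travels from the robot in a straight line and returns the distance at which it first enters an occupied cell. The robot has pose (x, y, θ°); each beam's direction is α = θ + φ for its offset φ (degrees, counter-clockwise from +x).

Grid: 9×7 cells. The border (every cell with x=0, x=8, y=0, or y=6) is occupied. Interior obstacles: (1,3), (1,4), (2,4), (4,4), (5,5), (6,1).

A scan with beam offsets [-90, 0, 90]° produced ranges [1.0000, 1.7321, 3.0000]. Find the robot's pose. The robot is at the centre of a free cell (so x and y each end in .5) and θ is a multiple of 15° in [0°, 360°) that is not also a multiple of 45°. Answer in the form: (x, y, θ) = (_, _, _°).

Enumerate (i+0.5, j+0.5, θ) over the 29 free cells and 16 admissible headings. For each, cast all 3 beams and compare to the given ranges.
  (2.5, 1.5, 255°): beam 1 = 1.5529 ≠ 1.0000 ✗
  (3.5, 2.5, 60°): beam 1 = 2.8868 ≠ 1.0000 ✗
  (7.5, 4.5, 285°): beam 1 = 5.6940 ≠ 1.0000 ✗
  (7.5, 2.5, 15°): beam 1 = 1.5529 ≠ 1.0000 ✗
  (7.5, 1.5, 300°): beam 1 = 0.5774 ≠ 1.0000 ✗
  …
  (2.5, 2.5, 240°): r_1=1.0000, r_2=1.7321, r_3=3.0000 — all match ✓
Unique over the lattice → pose = (2.5, 2.5, 240°).

(x, y, θ) = (2.5, 2.5, 240°)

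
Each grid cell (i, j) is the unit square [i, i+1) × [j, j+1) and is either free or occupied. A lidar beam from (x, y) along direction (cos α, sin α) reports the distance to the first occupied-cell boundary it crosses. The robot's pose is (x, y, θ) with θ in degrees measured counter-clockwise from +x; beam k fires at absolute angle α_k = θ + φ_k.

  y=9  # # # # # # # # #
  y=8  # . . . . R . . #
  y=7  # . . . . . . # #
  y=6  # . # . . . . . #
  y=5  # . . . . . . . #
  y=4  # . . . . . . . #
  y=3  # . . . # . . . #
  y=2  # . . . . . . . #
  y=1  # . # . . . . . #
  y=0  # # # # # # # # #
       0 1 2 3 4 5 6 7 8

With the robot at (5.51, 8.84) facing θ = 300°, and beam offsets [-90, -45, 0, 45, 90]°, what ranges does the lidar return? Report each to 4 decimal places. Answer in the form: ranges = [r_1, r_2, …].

beam 1: φ=-90°, α=210°
  direction (-0.8660, -0.5000); cell (5,8); t to first gridline: x 0.5889, y 1.6800 (then +1.1547 / +2.0000)
    (4,8) via x @ 0.5889
    (4,7) via y @ 1.6800
    (3,7) via x @ 1.7436
    (2,7) via x @ 2.8983
    (2,6) via y @ 3.6800  # hit
  → r_1 = 3.6800
beam 2: φ=-45°, α=255°
  direction (-0.2588, -0.9659); cell (5,8); t to first gridline: x 1.9705, y 0.8696 (then +3.8637 / +1.0353)
    (5,7) via y @ 0.8696
    (5,6) via y @ 1.9049
    (4,6) via x @ 1.9705
    (4,5) via y @ 2.9402
    (4,4) via y @ 3.9755
    (4,3) via y @ 5.0107  # hit
  → r_2 = 5.0107
beam 3: φ=0°, α=300°
  direction (0.5000, -0.8660); cell (5,8); t to first gridline: x 0.9800, y 0.9699 (then +2.0000 / +1.1547)
    (5,7) via y @ 0.9699
    (6,7) via x @ 0.9800
    (6,6) via y @ 2.1246
    (7,6) via x @ 2.9800
    (7,5) via y @ 3.2793
    (7,4) via y @ 4.4341
    (8,4) via x @ 4.9800  # hit
  → r_3 = 4.9800
beam 4: φ=45°, α=345°
  direction (0.9659, -0.2588); cell (5,8); t to first gridline: x 0.5073, y 3.2455 (then +1.0353 / +3.8637)
    (6,8) via x @ 0.5073
    (7,8) via x @ 1.5426
    (8,8) via x @ 2.5778  # hit
  → r_4 = 2.5778
beam 5: φ=90°, α=30°
  direction (0.8660, 0.5000); cell (5,8); t to first gridline: x 0.5658, y 0.3200 (then +1.1547 / +2.0000)
    (5,9) via y @ 0.3200  # hit
  → r_5 = 0.3200

ranges = [3.6800, 5.0107, 4.9800, 2.5778, 0.3200]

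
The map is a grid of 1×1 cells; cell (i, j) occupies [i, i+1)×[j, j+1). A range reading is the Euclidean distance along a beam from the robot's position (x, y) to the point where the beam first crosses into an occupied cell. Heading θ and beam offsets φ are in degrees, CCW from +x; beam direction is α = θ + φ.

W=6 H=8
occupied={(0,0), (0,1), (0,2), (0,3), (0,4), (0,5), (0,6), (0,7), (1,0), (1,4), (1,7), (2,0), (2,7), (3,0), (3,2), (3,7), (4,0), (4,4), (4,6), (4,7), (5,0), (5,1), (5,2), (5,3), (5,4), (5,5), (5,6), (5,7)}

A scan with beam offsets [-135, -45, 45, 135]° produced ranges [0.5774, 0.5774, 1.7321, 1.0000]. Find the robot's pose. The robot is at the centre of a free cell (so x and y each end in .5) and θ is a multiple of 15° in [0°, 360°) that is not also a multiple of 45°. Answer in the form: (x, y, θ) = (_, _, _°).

The pose lattice has 20·16 = 320 candidates. Test each by forward raycasting.
  (2.5, 3.5, 60°): beam 1 = 2.5882 ≠ 0.5774 ✗
  (3.5, 5.5, 60°): beam 1 = 4.6587 ≠ 0.5774 ✗
  (3.5, 1.5, 330°): beam 1 = 1.9319 ≠ 0.5774 ✗
  (1.5, 6.5, 15°): beam 1 = 1.0000 ≠ 0.5774 ✗
  (1.5, 6.5, 240°): beam 1 = 0.5176 ≠ 0.5774 ✗
  …
  (1.5, 1.5, 345°): r_1=0.5774, r_2=0.5774, r_3=1.7321, r_4=1.0000 — all match ✓
No second candidate reproduces the full scan.

(x, y, θ) = (1.5, 1.5, 345°)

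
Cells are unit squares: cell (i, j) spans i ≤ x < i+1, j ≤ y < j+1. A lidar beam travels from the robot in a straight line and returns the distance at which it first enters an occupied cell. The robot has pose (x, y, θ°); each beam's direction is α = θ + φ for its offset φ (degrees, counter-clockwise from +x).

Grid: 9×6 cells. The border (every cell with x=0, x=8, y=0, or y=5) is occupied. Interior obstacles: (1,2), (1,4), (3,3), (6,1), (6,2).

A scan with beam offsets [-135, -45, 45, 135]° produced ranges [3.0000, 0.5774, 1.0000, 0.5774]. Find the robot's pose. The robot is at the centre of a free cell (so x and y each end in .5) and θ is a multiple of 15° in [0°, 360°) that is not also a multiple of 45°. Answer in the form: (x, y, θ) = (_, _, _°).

The pose lattice has 23·16 = 368 candidates. Test each by forward raycasting.
  (2.5, 4.5, 330°): beam 1 = 0.5176 ≠ 3.0000 ✗
  (4.5, 2.5, 165°): beam 1 = 4.0415 ≠ 3.0000 ✗
  (5.5, 1.5, 255°): beam 1 = 4.0415 ≠ 3.0000 ✗
  (2.5, 4.5, 75°): beam 1 = 1.0000 ≠ 3.0000 ✗
  …
  (3.5, 4.5, 105°): r_1=3.0000, r_2=0.5774, r_3=1.0000, r_4=0.5774 — all match ✓
Only this pose fits every beam.

(x, y, θ) = (3.5, 4.5, 105°)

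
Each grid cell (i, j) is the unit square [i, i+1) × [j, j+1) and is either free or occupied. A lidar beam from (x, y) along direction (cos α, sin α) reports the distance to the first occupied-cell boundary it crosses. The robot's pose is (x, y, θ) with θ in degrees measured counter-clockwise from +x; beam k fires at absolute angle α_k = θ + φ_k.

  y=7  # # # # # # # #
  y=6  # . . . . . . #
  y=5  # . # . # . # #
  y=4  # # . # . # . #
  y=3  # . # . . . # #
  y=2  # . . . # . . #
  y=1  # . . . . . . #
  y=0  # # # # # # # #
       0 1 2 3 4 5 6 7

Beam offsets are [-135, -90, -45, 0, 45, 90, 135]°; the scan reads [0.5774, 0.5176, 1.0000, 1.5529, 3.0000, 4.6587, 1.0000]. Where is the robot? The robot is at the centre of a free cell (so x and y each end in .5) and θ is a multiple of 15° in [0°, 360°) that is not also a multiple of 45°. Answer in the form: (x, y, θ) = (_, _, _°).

Enumerate (i+0.5, j+0.5, θ) over the 27 free cells and 16 admissible headings. For each, cast all 7 beams and compare to the given ranges.
  (4.5, 4.5, 195°): beam 3 = 0.5774 ≠ 1.0000 ✗
  (6.5, 6.5, 330°): beam 1 = 1.9319 ≠ 0.5774 ✗
  (1.5, 1.5, 105°): beam 1 = 1.0000 ≠ 0.5774 ✗
  (2.5, 4.5, 105°): beam 3 = 0.5774 ≠ 1.0000 ✗
  …
  (1.5, 2.5, 285°): r_1=0.5774, r_2=0.5176, r_3=1.0000, r_4=1.5529, r_5=3.0000, r_6=4.6587, r_7=1.0000 — all match ✓
Unique over the lattice → pose = (1.5, 2.5, 285°).

(x, y, θ) = (1.5, 2.5, 285°)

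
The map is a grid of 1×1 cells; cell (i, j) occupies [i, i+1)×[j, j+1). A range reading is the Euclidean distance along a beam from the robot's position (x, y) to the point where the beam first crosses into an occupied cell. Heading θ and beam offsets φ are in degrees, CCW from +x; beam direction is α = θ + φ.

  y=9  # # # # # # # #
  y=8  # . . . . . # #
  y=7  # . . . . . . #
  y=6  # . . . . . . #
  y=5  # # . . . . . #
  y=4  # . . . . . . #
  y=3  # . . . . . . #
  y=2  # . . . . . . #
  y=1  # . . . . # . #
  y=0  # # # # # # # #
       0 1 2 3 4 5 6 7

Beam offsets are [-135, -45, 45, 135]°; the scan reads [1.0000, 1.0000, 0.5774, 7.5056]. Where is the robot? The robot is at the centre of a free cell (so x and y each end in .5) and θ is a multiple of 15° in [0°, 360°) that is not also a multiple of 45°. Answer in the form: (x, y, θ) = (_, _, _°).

(x, y, θ) = (6.5, 2.5, 345°)

The pose lattice has 45·16 = 720 candidates. Test each by forward raycasting.
  (6.5, 5.5, 195°): beam 2 = 6.3509 ≠ 1.0000 ✗
  (6.5, 5.5, 240°): beam 1 = 3.6235 ≠ 1.0000 ✗
  (3.5, 2.5, 285°): beam 1 = 2.8868 ≠ 1.0000 ✗
  …
  (6.5, 2.5, 345°): r_1=1.0000, r_2=1.0000, r_3=0.5774, r_4=7.5056 — all match ✓
Unique over the lattice → pose = (6.5, 2.5, 345°).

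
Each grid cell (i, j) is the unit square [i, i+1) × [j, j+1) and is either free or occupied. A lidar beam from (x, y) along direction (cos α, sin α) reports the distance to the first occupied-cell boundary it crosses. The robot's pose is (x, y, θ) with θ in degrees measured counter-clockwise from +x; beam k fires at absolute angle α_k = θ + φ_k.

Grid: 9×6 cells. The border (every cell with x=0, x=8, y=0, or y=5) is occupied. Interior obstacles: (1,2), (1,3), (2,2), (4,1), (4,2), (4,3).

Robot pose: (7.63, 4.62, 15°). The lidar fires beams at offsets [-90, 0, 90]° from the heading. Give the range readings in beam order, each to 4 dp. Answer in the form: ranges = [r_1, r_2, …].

beam 1: φ=-90°, α=285°
  direction (0.2588, -0.9659); cell (7,4); t to first gridline: x 1.4296, y 0.6419 (then +3.8637 / +1.0353)
    (7,3) via y @ 0.6419
    (8,3) via x @ 1.4296  # hit
  → r_1 = 1.4296
beam 2: φ=0°, α=15°
  direction (0.9659, 0.2588); cell (7,4); t to first gridline: x 0.3831, y 1.4682 (then +1.0353 / +3.8637)
    (8,4) via x @ 0.3831  # hit
  → r_2 = 0.3831
beam 3: φ=90°, α=105°
  direction (-0.2588, 0.9659); cell (7,4); t to first gridline: x 2.4341, y 0.3934 (then +3.8637 / +1.0353)
    (7,5) via y @ 0.3934  # hit
  → r_3 = 0.3934

ranges = [1.4296, 0.3831, 0.3934]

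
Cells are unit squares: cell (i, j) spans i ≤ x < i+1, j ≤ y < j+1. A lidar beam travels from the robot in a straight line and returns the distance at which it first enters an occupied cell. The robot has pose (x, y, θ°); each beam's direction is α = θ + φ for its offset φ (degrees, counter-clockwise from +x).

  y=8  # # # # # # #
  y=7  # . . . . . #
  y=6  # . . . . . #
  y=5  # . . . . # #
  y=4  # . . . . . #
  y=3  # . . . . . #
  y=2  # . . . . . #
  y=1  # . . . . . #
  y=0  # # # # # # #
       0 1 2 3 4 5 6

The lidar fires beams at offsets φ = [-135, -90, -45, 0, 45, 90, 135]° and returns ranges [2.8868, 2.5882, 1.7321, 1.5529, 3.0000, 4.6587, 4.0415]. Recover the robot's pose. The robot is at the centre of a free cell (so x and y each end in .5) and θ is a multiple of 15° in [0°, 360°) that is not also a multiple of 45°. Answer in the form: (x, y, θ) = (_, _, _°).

The pose lattice has 34·16 = 544 candidates. Test each by forward raycasting.
  (5.5, 1.5, 210°): beam 1 = 1.9319 ≠ 2.8868 ✗
  (4.5, 6.5, 210°): beam 1 = 1.5529 ≠ 2.8868 ✗
  (4.5, 2.5, 195°): beam 2 = 5.6940 ≠ 2.5882 ✗
  (2.5, 7.5, 150°): beam 1 = 1.9319 ≠ 2.8868 ✗
  …
  (2.5, 5.5, 195°): r_1=2.8868, r_2=2.5882, r_3=1.7321, r_4=1.5529, r_5=3.0000, r_6=4.6587, r_7=4.0415 — all match ✓
No second candidate reproduces the full scan.

(x, y, θ) = (2.5, 5.5, 195°)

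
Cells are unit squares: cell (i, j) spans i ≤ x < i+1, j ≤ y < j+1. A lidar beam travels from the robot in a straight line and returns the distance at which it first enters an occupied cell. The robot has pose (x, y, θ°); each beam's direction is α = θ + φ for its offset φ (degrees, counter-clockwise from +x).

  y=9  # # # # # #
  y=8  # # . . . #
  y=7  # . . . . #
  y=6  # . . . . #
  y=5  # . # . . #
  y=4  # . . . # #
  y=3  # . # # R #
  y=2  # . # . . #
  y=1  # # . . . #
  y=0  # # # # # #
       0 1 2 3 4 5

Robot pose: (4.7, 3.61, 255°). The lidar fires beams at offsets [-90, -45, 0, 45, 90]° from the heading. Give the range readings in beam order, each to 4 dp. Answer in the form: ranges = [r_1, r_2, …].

ranges = [0.7247, 0.8083, 2.7021, 0.6000, 0.3106]

beam 1: φ=-90°, α=165°
  dir = (cos 165°, sin 165°) = (-0.9659, 0.2588); from cell (4,3)
  next x-line at t=0.7247, next y-line at t=1.5068; Δt_x=1.0353, Δt_y=3.8637
    x: enter (3,3) at t=0.7247 ← occupied
  → r_1 = 0.7247
beam 2: φ=-45°, α=210°
  dir = (cos 210°, sin 210°) = (-0.8660, -0.5000); from cell (4,3)
  next x-line at t=0.8083, next y-line at t=1.2200; Δt_x=1.1547, Δt_y=2.0000
    x: enter (3,3) at t=0.8083 ← occupied
  → r_2 = 0.8083
beam 3: φ=0°, α=255°
  dir = (cos 255°, sin 255°) = (-0.2588, -0.9659); from cell (4,3)
  next x-line at t=2.7046, next y-line at t=0.6315; Δt_x=3.8637, Δt_y=1.0353
    y: enter (4,2) at t=0.6315
    y: enter (4,1) at t=1.6668
    y: enter (4,0) at t=2.7021 ← occupied
  → r_3 = 2.7021
beam 4: φ=45°, α=300°
  dir = (cos 300°, sin 300°) = (0.5000, -0.8660); from cell (4,3)
  next x-line at t=0.6000, next y-line at t=0.7044; Δt_x=2.0000, Δt_y=1.1547
    x: enter (5,3) at t=0.6000 ← occupied
  → r_4 = 0.6000
beam 5: φ=90°, α=345°
  dir = (cos 345°, sin 345°) = (0.9659, -0.2588); from cell (4,3)
  next x-line at t=0.3106, next y-line at t=2.3569; Δt_x=1.0353, Δt_y=3.8637
    x: enter (5,3) at t=0.3106 ← occupied
  → r_5 = 0.3106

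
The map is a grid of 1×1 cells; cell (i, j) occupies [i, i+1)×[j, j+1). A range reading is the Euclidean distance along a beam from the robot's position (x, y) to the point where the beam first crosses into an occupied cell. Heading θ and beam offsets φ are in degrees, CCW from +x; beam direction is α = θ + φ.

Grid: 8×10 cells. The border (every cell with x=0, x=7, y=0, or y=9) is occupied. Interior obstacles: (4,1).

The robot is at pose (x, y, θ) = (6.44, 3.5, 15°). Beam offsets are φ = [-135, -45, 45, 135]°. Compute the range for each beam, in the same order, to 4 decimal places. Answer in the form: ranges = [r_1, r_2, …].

ranges = [2.8800, 0.6466, 1.1200, 6.2816]

beam 1: φ=-135°, α=240°
  direction (-0.5000, -0.8660); cell (6,3); t to first gridline: x 0.8800, y 0.5774 (then +2.0000 / +1.1547)
    (6,2) via y @ 0.5774
    (5,2) via x @ 0.8800
    (5,1) via y @ 1.7321
    (4,1) via x @ 2.8800  # hit
  → r_1 = 2.8800
beam 2: φ=-45°, α=330°
  direction (0.8660, -0.5000); cell (6,3); t to first gridline: x 0.6466, y 1.0000 (then +1.1547 / +2.0000)
    (7,3) via x @ 0.6466  # hit
  → r_2 = 0.6466
beam 3: φ=45°, α=60°
  direction (0.5000, 0.8660); cell (6,3); t to first gridline: x 1.1200, y 0.5774 (then +2.0000 / +1.1547)
    (6,4) via y @ 0.5774
    (7,4) via x @ 1.1200  # hit
  → r_3 = 1.1200
beam 4: φ=135°, α=150°
  direction (-0.8660, 0.5000); cell (6,3); t to first gridline: x 0.5081, y 1.0000 (then +1.1547 / +2.0000)
    (5,3) via x @ 0.5081
    (5,4) via y @ 1.0000
    (4,4) via x @ 1.6628
    (3,4) via x @ 2.8175
    (3,5) via y @ 3.0000
    (2,5) via x @ 3.9722
    (2,6) via y @ 5.0000
    (1,6) via x @ 5.1269
    (0,6) via x @ 6.2816  # hit
  → r_4 = 6.2816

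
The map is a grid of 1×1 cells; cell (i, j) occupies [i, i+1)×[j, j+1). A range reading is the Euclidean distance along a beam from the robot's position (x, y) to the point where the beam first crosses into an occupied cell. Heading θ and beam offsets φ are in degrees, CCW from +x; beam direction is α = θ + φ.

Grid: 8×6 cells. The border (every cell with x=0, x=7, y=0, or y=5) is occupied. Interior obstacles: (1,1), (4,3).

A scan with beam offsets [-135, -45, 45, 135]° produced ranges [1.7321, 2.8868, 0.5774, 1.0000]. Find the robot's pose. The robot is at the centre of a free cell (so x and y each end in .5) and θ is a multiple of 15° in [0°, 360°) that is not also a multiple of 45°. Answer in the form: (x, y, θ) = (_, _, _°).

Enumerate (i+0.5, j+0.5, θ) over the 22 free cells and 16 admissible headings. For each, cast all 4 beams and compare to the given ranges.
  (3.5, 2.5, 240°): beam 1 = 2.5882 ≠ 1.7321 ✗
  (3.5, 3.5, 165°): beam 1 = 0.5774 ≠ 1.7321 ✗
  (6.5, 1.5, 345°): beam 1 = 1.0000 ≠ 1.7321 ✗
  …
  (3.5, 1.5, 195°): r_1=1.7321, r_2=2.8868, r_3=0.5774, r_4=1.0000 — all match ✓
Unique over the lattice → pose = (3.5, 1.5, 195°).

(x, y, θ) = (3.5, 1.5, 195°)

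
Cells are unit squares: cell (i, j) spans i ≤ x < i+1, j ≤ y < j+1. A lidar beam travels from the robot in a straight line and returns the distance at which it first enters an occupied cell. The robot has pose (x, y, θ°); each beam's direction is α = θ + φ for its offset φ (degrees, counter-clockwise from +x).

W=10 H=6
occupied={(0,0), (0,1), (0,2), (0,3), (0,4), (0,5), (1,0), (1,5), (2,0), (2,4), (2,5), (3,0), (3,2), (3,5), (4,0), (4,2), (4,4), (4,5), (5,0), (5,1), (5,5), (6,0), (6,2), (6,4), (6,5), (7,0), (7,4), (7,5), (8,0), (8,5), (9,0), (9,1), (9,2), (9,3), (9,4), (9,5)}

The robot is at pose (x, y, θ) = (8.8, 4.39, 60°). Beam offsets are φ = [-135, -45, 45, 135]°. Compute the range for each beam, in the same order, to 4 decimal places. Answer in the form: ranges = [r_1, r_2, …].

ranges = [0.7727, 0.2071, 0.6315, 0.8282]

beam 1: φ=-135°, α=285°
  d=(0.2588,-0.9659)  start (8,4)  tX=0.7727 tY=0.4038  stride 1/|dx|=3.8637 1/|dy|=1.0353
    cross y-line → (8,3), t=0.4038
    cross x-line → (9,3), t=0.7727 (wall)
  → r_1 = 0.7727
beam 2: φ=-45°, α=15°
  d=(0.9659,0.2588)  start (8,4)  tX=0.2071 tY=2.3569  stride 1/|dx|=1.0353 1/|dy|=3.8637
    cross x-line → (9,4), t=0.2071 (wall)
  → r_2 = 0.2071
beam 3: φ=45°, α=105°
  d=(-0.2588,0.9659)  start (8,4)  tX=3.0910 tY=0.6315  stride 1/|dx|=3.8637 1/|dy|=1.0353
    cross y-line → (8,5), t=0.6315 (wall)
  → r_3 = 0.6315
beam 4: φ=135°, α=195°
  d=(-0.9659,-0.2588)  start (8,4)  tX=0.8282 tY=1.5068  stride 1/|dx|=1.0353 1/|dy|=3.8637
    cross x-line → (7,4), t=0.8282 (wall)
  → r_4 = 0.8282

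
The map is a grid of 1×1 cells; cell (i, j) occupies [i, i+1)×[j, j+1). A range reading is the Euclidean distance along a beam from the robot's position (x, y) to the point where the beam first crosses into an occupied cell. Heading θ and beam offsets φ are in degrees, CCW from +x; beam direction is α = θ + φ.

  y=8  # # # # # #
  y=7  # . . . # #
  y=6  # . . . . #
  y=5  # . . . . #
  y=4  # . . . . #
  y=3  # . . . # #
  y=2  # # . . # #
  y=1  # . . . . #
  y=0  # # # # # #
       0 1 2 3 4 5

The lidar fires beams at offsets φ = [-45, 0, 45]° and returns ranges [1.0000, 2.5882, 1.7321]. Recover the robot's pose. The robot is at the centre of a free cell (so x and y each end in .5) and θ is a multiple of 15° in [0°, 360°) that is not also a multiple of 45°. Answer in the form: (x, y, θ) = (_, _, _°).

Enumerate (i+0.5, j+0.5, θ) over the 24 free cells and 16 admissible headings. For each, cast all 3 beams and compare to the given ranges.
  (1.5, 4.5, 240°): beam 1 = 0.5176 ≠ 1.0000 ✗
  (1.5, 4.5, 60°): beam 1 = 3.6235 ≠ 1.0000 ✗
  (1.5, 3.5, 300°): beam 1 = 0.5176 ≠ 1.0000 ✗
  (4.5, 5.5, 120°): beam 1 = 1.5529 ≠ 1.0000 ✗
  …
  (2.5, 3.5, 285°): r_1=1.0000, r_2=2.5882, r_3=1.7321 — all match ✓
Only this pose fits every beam.

(x, y, θ) = (2.5, 3.5, 285°)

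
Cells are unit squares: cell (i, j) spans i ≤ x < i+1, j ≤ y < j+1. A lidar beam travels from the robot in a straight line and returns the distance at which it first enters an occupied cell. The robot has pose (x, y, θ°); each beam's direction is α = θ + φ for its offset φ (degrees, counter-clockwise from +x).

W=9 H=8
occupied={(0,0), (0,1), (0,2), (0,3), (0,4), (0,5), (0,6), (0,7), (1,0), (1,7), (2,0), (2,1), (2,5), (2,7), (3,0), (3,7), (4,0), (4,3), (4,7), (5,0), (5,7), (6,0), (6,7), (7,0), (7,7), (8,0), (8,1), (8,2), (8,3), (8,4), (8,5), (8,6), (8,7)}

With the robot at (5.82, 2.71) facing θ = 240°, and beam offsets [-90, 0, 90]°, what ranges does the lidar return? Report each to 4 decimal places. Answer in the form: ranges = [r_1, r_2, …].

ranges = [0.9469, 1.9745, 2.5172]

beam 1: φ=-90°, α=150°
  cosα=-0.8660 sinα=0.5000 | (5,2) | tMaxX 0.9469 tMaxY 0.5800 | tΔX 1.1547 tΔY 2.0000
    t=0.5800 [y] (5,3)
    t=0.9469 [x] (4,3) — stop
  → r_1 = 0.9469
beam 2: φ=0°, α=240°
  cosα=-0.5000 sinα=-0.8660 | (5,2) | tMaxX 1.6400 tMaxY 0.8198 | tΔX 2.0000 tΔY 1.1547
    t=0.8198 [y] (5,1)
    t=1.6400 [x] (4,1)
    t=1.9745 [y] (4,0) — stop
  → r_2 = 1.9745
beam 3: φ=90°, α=330°
  cosα=0.8660 sinα=-0.5000 | (5,2) | tMaxX 0.2078 tMaxY 1.4200 | tΔX 1.1547 tΔY 2.0000
    t=0.2078 [x] (6,2)
    t=1.3625 [x] (7,2)
    t=1.4200 [y] (7,1)
    t=2.5172 [x] (8,1) — stop
  → r_3 = 2.5172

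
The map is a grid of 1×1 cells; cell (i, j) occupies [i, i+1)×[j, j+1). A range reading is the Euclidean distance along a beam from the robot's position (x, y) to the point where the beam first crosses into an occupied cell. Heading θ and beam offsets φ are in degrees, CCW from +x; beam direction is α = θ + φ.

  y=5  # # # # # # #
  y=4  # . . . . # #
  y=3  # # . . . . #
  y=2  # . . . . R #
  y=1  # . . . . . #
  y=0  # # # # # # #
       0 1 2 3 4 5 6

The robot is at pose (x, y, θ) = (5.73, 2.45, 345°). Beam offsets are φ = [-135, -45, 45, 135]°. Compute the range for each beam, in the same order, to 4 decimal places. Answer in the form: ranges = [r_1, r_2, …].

ranges = [2.9000, 0.5400, 0.3118, 2.9445]

beam 1: φ=-135°, α=210°
  dir = (cos 210°, sin 210°) = (-0.8660, -0.5000); from cell (5,2)
  next x-line at t=0.8429, next y-line at t=0.9000; Δt_x=1.1547, Δt_y=2.0000
    x: enter (4,2) at t=0.8429
    y: enter (4,1) at t=0.9000
    x: enter (3,1) at t=1.9976
    y: enter (3,0) at t=2.9000 ← occupied
  → r_1 = 2.9000
beam 2: φ=-45°, α=300°
  dir = (cos 300°, sin 300°) = (0.5000, -0.8660); from cell (5,2)
  next x-line at t=0.5400, next y-line at t=0.5196; Δt_x=2.0000, Δt_y=1.1547
    y: enter (5,1) at t=0.5196
    x: enter (6,1) at t=0.5400 ← occupied
  → r_2 = 0.5400
beam 3: φ=45°, α=30°
  dir = (cos 30°, sin 30°) = (0.8660, 0.5000); from cell (5,2)
  next x-line at t=0.3118, next y-line at t=1.1000; Δt_x=1.1547, Δt_y=2.0000
    x: enter (6,2) at t=0.3118 ← occupied
  → r_3 = 0.3118
beam 4: φ=135°, α=120°
  dir = (cos 120°, sin 120°) = (-0.5000, 0.8660); from cell (5,2)
  next x-line at t=1.4600, next y-line at t=0.6351; Δt_x=2.0000, Δt_y=1.1547
    y: enter (5,3) at t=0.6351
    x: enter (4,3) at t=1.4600
    y: enter (4,4) at t=1.7898
    y: enter (4,5) at t=2.9445 ← occupied
  → r_4 = 2.9445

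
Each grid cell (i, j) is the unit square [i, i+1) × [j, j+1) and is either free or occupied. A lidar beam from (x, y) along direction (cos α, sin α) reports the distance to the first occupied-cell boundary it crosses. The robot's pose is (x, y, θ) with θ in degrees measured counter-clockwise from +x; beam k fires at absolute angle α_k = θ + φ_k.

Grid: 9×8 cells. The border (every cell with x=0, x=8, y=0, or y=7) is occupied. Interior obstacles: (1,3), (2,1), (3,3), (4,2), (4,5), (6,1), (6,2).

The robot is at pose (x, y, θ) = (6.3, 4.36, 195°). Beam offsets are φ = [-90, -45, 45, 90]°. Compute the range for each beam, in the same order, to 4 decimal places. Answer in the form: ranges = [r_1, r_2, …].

ranges = [2.7331, 1.5011, 2.6000, 1.4080]

beam 1: φ=-90°, α=105°
  cosα=-0.2588 sinα=0.9659 | (6,4) | tMaxX 1.1591 tMaxY 0.6626 | tΔX 3.8637 tΔY 1.0353
    t=0.6626 [y] (6,5)
    t=1.1591 [x] (5,5)
    t=1.6979 [y] (5,6)
    t=2.7331 [y] (5,7) — stop
  → r_1 = 2.7331
beam 2: φ=-45°, α=150°
  cosα=-0.8660 sinα=0.5000 | (6,4) | tMaxX 0.3464 tMaxY 1.2800 | tΔX 1.1547 tΔY 2.0000
    t=0.3464 [x] (5,4)
    t=1.2800 [y] (5,5)
    t=1.5011 [x] (4,5) — stop
  → r_2 = 1.5011
beam 3: φ=45°, α=240°
  cosα=-0.5000 sinα=-0.8660 | (6,4) | tMaxX 0.6000 tMaxY 0.4157 | tΔX 2.0000 tΔY 1.1547
    t=0.4157 [y] (6,3)
    t=0.6000 [x] (5,3)
    t=1.5704 [y] (5,2)
    t=2.6000 [x] (4,2) — stop
  → r_3 = 2.6000
beam 4: φ=90°, α=285°
  cosα=0.2588 sinα=-0.9659 | (6,4) | tMaxX 2.7046 tMaxY 0.3727 | tΔX 3.8637 tΔY 1.0353
    t=0.3727 [y] (6,3)
    t=1.4080 [y] (6,2) — stop
  → r_4 = 1.4080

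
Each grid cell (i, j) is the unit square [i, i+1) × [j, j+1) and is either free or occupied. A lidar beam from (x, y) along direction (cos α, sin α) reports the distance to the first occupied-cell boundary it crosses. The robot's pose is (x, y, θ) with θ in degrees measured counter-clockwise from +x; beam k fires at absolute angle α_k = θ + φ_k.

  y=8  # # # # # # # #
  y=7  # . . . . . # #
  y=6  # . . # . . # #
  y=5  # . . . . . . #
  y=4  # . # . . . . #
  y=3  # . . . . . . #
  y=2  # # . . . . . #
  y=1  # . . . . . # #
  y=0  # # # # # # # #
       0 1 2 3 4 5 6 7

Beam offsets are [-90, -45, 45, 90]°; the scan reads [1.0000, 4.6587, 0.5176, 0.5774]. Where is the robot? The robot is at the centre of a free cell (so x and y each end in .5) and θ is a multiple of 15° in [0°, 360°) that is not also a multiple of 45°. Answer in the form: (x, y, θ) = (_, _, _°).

(x, y, θ) = (1.5, 3.5, 120°)

Candidates: 36 free-cell centres × 16 headings = 576 poses. Raycast each; keep the one whose scan matches to 4 dp.
  (5.5, 5.5, 165°): beam 1 = 1.9319 ≠ 1.0000 ✗
  (4.5, 2.5, 30°): beam 1 = 1.7321 ≠ 1.0000 ✗
  (1.5, 3.5, 285°): beam 1 = 0.5176 ≠ 1.0000 ✗
  (3.5, 3.5, 165°): beam 1 = 4.6587 ≠ 1.0000 ✗
  …
  (1.5, 3.5, 120°): r_1=1.0000, r_2=4.6587, r_3=0.5176, r_4=0.5774 — all match ✓
Unique over the lattice → pose = (1.5, 3.5, 120°).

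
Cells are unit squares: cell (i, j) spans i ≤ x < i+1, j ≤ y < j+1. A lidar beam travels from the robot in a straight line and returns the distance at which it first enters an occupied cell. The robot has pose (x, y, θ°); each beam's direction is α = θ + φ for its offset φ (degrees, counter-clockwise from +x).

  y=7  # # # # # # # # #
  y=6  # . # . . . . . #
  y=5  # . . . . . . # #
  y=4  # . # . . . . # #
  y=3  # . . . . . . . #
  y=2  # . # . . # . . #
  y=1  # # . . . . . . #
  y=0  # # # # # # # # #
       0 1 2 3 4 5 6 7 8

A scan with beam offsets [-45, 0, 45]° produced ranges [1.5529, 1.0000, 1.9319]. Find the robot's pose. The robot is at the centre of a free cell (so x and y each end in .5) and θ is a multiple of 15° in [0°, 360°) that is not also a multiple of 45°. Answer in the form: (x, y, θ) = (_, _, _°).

(x, y, θ) = (6.5, 3.5, 30°)

The pose lattice has 35·16 = 560 candidates. Test each by forward raycasting.
  (6.5, 1.5, 285°): beam 1 = 0.5774 ≠ 1.5529 ✗
  (1.5, 4.5, 285°): beam 1 = 1.0000 ≠ 1.5529 ✗
  (5.5, 1.5, 120°): beam 1 = 0.5176 ≠ 1.5529 ✗
  (5.5, 4.5, 150°): beam 1 = 2.5882 ≠ 1.5529 ✗
  …
  (6.5, 3.5, 30°): r_1=1.5529, r_2=1.0000, r_3=1.9319 — all match ✓
Only this pose fits every beam.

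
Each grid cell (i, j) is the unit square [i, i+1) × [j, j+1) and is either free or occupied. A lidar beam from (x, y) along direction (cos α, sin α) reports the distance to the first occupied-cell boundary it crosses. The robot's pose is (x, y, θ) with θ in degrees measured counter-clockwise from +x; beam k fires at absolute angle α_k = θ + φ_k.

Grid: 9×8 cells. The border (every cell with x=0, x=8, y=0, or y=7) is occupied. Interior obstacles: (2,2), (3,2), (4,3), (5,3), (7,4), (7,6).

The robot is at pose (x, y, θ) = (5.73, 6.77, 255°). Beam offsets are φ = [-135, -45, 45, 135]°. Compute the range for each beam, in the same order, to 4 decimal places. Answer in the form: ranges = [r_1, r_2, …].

beam 1: φ=-135°, α=120°
  dir = (cos 120°, sin 120°) = (-0.5000, 0.8660); from cell (5,6)
  next x-line at t=1.4600, next y-line at t=0.2656; Δt_x=2.0000, Δt_y=1.1547
    y: enter (5,7) at t=0.2656 ← occupied
  → r_1 = 0.2656
beam 2: φ=-45°, α=210°
  dir = (cos 210°, sin 210°) = (-0.8660, -0.5000); from cell (5,6)
  next x-line at t=0.8429, next y-line at t=1.5400; Δt_x=1.1547, Δt_y=2.0000
    x: enter (4,6) at t=0.8429
    y: enter (4,5) at t=1.5400
    x: enter (3,5) at t=1.9976
    x: enter (2,5) at t=3.1523
    y: enter (2,4) at t=3.5400
    x: enter (1,4) at t=4.3070
    x: enter (0,4) at t=5.4617 ← occupied
  → r_2 = 5.4617
beam 3: φ=45°, α=300°
  dir = (cos 300°, sin 300°) = (0.5000, -0.8660); from cell (5,6)
  next x-line at t=0.5400, next y-line at t=0.8891; Δt_x=2.0000, Δt_y=1.1547
    x: enter (6,6) at t=0.5400
    y: enter (6,5) at t=0.8891
    y: enter (6,4) at t=2.0438
    x: enter (7,4) at t=2.5400 ← occupied
  → r_3 = 2.5400
beam 4: φ=135°, α=30°
  dir = (cos 30°, sin 30°) = (0.8660, 0.5000); from cell (5,6)
  next x-line at t=0.3118, next y-line at t=0.4600; Δt_x=1.1547, Δt_y=2.0000
    x: enter (6,6) at t=0.3118
    y: enter (6,7) at t=0.4600 ← occupied
  → r_4 = 0.4600

ranges = [0.2656, 5.4617, 2.5400, 0.4600]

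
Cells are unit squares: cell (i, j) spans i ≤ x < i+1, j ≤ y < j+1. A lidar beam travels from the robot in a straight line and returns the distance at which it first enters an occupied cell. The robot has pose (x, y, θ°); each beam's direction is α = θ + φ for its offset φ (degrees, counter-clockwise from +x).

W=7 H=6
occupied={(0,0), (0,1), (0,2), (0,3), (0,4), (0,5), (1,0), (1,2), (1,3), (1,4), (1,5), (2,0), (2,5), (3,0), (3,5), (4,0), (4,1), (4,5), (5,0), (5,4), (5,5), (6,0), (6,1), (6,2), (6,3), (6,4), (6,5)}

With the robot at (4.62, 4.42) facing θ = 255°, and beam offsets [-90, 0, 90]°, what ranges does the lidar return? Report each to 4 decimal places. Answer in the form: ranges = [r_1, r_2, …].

ranges = [2.2409, 3.5406, 0.3934]

beam 1: φ=-90°, α=165°
  d=(-0.9659,0.2588)  start (4,4)  tX=0.6419 tY=2.2409  stride 1/|dx|=1.0353 1/|dy|=3.8637
    cross x-line → (3,4), t=0.6419
    cross x-line → (2,4), t=1.6771
    cross y-line → (2,5), t=2.2409 (wall)
  → r_1 = 2.2409
beam 2: φ=0°, α=255°
  d=(-0.2588,-0.9659)  start (4,4)  tX=2.3955 tY=0.4348  stride 1/|dx|=3.8637 1/|dy|=1.0353
    cross y-line → (4,3), t=0.4348
    cross y-line → (4,2), t=1.4701
    cross x-line → (3,2), t=2.3955
    cross y-line → (3,1), t=2.5054
    cross y-line → (3,0), t=3.5406 (wall)
  → r_2 = 3.5406
beam 3: φ=90°, α=345°
  d=(0.9659,-0.2588)  start (4,4)  tX=0.3934 tY=1.6228  stride 1/|dx|=1.0353 1/|dy|=3.8637
    cross x-line → (5,4), t=0.3934 (wall)
  → r_3 = 0.3934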